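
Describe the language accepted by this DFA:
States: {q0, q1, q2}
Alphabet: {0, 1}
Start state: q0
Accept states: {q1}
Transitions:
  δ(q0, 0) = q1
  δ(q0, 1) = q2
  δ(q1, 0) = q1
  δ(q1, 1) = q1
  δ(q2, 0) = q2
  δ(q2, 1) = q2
Analyzing the DFA structure:
Start state: q0
Accept states: {q1}
Interpreting what each state remembers (checking against the transitions):
  q0: nothing has been read yet
  q1: the first symbol was 0
  q2: the first symbol was 1 (trap state)
  δ(q0, 0): in q0 (nothing has been read yet), after reading 0 we have: the first symbol was 0 → q1
  δ(q0, 1): in q0 (nothing has been read yet), after reading 1 we have: the first symbol was 1 (trap state) → q2
  δ(q1, 0): in q1 (the first symbol was 0), after reading 0 we have: the first symbol was 0 → q1
  δ(q1, 1): in q1 (the first symbol was 0), after reading 1 we have: the first symbol was 0 → q1
  δ(q2, 0): in q2 (the first symbol was 1 (trap state)), after reading 0 we have: the first symbol was 1 (trap state) → q2
  δ(q2, 1): in q2 (the first symbol was 1 (trap state)), after reading 1 we have: the first symbol was 1 (trap state) → q2
A string is accepted iff it ends in {q1}, i.e. the first symbol was 0.
Language: All binary strings starting with 0

Final answer: All binary strings starting with 0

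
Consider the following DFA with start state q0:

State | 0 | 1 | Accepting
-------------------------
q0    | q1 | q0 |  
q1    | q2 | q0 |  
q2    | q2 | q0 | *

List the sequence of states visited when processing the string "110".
q0 → q0 → q0 → q1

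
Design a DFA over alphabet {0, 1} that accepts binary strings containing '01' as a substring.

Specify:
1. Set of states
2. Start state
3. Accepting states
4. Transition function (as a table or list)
One valid DFA (any DFA recognizing the same language is acceptable):
States: {q0, q1, q2}
Start: q0
Accepting: {q2}
Transitions (accepting states marked with *):
State | 0 | 1 | Accepting
-------------------------
q0    | q1 | q0 |  
q1    | q1 | q2 |  
q2    | q2 | q2 | *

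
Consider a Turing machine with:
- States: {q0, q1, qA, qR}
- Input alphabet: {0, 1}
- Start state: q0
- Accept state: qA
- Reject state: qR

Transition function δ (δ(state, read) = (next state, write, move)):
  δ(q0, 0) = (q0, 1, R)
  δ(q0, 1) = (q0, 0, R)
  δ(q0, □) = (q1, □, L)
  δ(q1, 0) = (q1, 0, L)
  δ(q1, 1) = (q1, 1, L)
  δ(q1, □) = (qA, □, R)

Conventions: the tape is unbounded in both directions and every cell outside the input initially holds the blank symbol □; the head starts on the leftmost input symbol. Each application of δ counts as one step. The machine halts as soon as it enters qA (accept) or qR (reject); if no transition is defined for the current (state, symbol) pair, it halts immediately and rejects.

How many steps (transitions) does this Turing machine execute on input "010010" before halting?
Step 0: [q0]010010 (head at position 0)
Step 1: δ(q0, 0) = (q0, 1, R)  ⊢  1[q0]10010 (head at position 1)
Step 2: δ(q0, 1) = (q0, 0, R)  ⊢  10[q0]0010 (head at position 2)
Step 3: δ(q0, 0) = (q0, 1, R)  ⊢  101[q0]010 (head at position 3)
Step 4: δ(q0, 0) = (q0, 1, R)  ⊢  1011[q0]10 (head at position 4)
Step 5: δ(q0, 1) = (q0, 0, R)  ⊢  10110[q0]0 (head at position 5)
Step 6: δ(q0, 0) = (q0, 1, R)  ⊢  101101[q0]□ (head at position 6)
Step 7: δ(q0, □) = (q1, □, L)  ⊢  10110[q1]1□ (head at position 5)
Step 8: δ(q1, 1) = (q1, 1, L)  ⊢  1011[q1]01□ (head at position 4)
Step 9: δ(q1, 0) = (q1, 0, L)  ⊢  101[q1]101□ (head at position 3)
Step 10: δ(q1, 1) = (q1, 1, L)  ⊢  10[q1]1101□ (head at position 2)
Step 11: δ(q1, 1) = (q1, 1, L)  ⊢  1[q1]01101□ (head at position 1)
Step 12: δ(q1, 0) = (q1, 0, L)  ⊢  [q1]101101□ (head at position 0)
Step 13: δ(q1, 1) = (q1, 1, L)  ⊢  [q1]□101101□ (head at position -1)
Step 14: δ(q1, □) = (qA, □, R)  ⊢  □[qA]101101□ (head at position 0)
The machine is in qA, so it halts and accepts.
Number of transitions executed: 14.

Final answer: 14 steps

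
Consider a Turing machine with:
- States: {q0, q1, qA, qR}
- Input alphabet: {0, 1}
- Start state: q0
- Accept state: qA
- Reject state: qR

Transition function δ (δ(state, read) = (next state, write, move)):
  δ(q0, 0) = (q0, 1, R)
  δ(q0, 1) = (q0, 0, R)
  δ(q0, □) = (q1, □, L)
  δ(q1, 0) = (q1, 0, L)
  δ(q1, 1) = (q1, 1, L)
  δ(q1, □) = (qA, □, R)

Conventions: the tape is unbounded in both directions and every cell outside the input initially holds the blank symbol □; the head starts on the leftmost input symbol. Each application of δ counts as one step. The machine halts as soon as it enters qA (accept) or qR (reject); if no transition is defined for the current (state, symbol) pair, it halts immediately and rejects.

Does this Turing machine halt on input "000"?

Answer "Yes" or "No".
Step 0: [q0]000 (head at position 0)
Step 1: δ(q0, 0) = (q0, 1, R)  ⊢  1[q0]00 (head at position 1)
Step 2: δ(q0, 0) = (q0, 1, R)  ⊢  11[q0]0 (head at position 2)
Step 3: δ(q0, 0) = (q0, 1, R)  ⊢  111[q0]□ (head at position 3)
Step 4: δ(q0, □) = (q1, □, L)  ⊢  11[q1]1□ (head at position 2)
Step 5: δ(q1, 1) = (q1, 1, L)  ⊢  1[q1]11□ (head at position 1)
Step 6: δ(q1, 1) = (q1, 1, L)  ⊢  [q1]111□ (head at position 0)
Step 7: δ(q1, 1) = (q1, 1, L)  ⊢  [q1]□111□ (head at position -1)
Step 8: δ(q1, □) = (qA, □, R)  ⊢  □[qA]111□ (head at position 0)
The machine is in qA, so it halts and accepts.
It halts after 8 steps.

Final answer: Yes - halts after 8 steps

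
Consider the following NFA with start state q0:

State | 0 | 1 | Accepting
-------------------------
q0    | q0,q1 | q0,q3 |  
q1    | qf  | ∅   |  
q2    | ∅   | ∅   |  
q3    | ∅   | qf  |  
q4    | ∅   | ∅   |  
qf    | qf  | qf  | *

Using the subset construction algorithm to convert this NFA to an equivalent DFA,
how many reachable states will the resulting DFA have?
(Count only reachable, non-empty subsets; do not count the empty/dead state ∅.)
Start subset: {q0}
{q0}: on 0 → {q0, q1}, on 1 → {q0, q3}
{q0, q1}: on 0 → {q0, q1, qf}, on 1 → {q0, q3}
{q0, q3}: on 0 → {q0, q1}, on 1 → {q0, q3, qf}
{q0, q1, qf}: on 0 → {q0, q1, qf}, on 1 → {q0, q3, qf}
{q0, q3, qf}: on 0 → {q0, q1, qf}, on 1 → {q0, q3, qf}
Reachable non-empty subsets: {q0}, {q0, q1}, {q0, q3}, {q0, q1, qf}, {q0, q3, qf} — 5 in total.

Final answer: 5 states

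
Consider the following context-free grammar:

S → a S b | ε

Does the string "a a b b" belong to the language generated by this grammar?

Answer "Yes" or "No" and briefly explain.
A derivation exists: S ⇒ a S b ⇒ a a S b b ⇒ a a b b (using S → a S b twice, then S → ε).

Final answer: Yes - a valid derivation exists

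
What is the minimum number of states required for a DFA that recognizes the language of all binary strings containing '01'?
Language: binary strings containing '01'
Lower bound (Myhill–Nerode): the prefixes ε, 0, 01 are pairwise distinguishable:
  ε vs 01: suffix ε distinguishes them (ε is rejected, 01 is accepted)
  0 vs 01: suffix ε distinguishes them (0 is rejected, 01 is accepted)
  ε vs 0: suffix 1 distinguishes them (ε·1 = 1 is rejected, 0·1 = 01 is accepted)
So any DFA needs at least 3 states.
Upper bound: a DFA with 3 states exists (one state per class above: 'no progress', 'last symbol 0', and 'seen 01' (accepting sink)).
Minimum states: 3

Final answer: 3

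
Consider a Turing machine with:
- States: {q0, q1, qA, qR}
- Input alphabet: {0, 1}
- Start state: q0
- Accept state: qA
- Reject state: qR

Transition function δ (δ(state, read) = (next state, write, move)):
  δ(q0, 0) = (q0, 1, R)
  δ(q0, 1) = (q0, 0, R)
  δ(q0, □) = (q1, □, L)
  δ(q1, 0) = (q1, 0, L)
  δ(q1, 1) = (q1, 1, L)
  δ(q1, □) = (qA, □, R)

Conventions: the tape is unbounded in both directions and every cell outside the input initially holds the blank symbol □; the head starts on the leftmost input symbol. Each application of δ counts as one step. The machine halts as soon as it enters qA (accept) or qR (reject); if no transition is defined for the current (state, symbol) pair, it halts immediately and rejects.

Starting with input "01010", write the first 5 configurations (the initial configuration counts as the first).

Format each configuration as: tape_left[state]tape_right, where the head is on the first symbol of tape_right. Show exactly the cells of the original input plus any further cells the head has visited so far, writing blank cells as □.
Step 0: [q0]01010 (head at position 0)
Step 1: δ(q0, 0) = (q0, 1, R)  ⊢  1[q0]1010 (head at position 1)
Step 2: δ(q0, 1) = (q0, 0, R)  ⊢  10[q0]010 (head at position 2)
Step 3: δ(q0, 0) = (q0, 1, R)  ⊢  101[q0]10 (head at position 3)
Step 4: δ(q0, 1) = (q0, 0, R)  ⊢  1010[q0]0 (head at position 4)

Final answer: [q0]01010 ⊢ 1[q0]1010 ⊢ 10[q0]010 ⊢ 101[q0]10 ⊢ 1010[q0]0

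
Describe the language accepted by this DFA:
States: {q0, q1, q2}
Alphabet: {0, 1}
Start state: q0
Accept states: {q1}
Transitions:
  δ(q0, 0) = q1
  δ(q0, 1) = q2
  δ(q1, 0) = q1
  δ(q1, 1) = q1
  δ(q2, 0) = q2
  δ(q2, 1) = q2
Analyzing the DFA structure:
Start state: q0
Accept states: {q1}
Interpreting what each state remembers (checking against the transitions):
  q0: nothing has been read yet
  q1: the first symbol was 0
  q2: the first symbol was 1 (trap state)
  δ(q0, 0): in q0 (nothing has been read yet), after reading 0 we have: the first symbol was 0 → q1
  δ(q0, 1): in q0 (nothing has been read yet), after reading 1 we have: the first symbol was 1 (trap state) → q2
  δ(q1, 0): in q1 (the first symbol was 0), after reading 0 we have: the first symbol was 0 → q1
  δ(q1, 1): in q1 (the first symbol was 0), after reading 1 we have: the first symbol was 0 → q1
  δ(q2, 0): in q2 (the first symbol was 1 (trap state)), after reading 0 we have: the first symbol was 1 (trap state) → q2
  δ(q2, 1): in q2 (the first symbol was 1 (trap state)), after reading 1 we have: the first symbol was 1 (trap state) → q2
A string is accepted iff it ends in {q1}, i.e. the first symbol was 0.
Language: All binary strings starting with 0

Final answer: All binary strings starting with 0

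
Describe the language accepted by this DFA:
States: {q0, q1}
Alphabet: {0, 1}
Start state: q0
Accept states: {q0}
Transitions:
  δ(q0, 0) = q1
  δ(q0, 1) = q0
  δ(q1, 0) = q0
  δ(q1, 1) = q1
Analyzing the DFA structure:
Start state: q0
Accept states: {q0}
Interpreting what each state remembers (checking against the transitions):
  q0: an even number of 0s has been read so far
  q1: an odd number of 0s has been read so far
  δ(q0, 0): in q0 (an even number of 0s has been read so far), after reading 0 we have: an odd number of 0s has been read so far → q1
  δ(q0, 1): in q0 (an even number of 0s has been read so far), after reading 1 we have: an even number of 0s has been read so far → q0
  δ(q1, 0): in q1 (an odd number of 0s has been read so far), after reading 0 we have: an even number of 0s has been read so far → q0
  δ(q1, 1): in q1 (an odd number of 0s has been read so far), after reading 1 we have: an odd number of 0s has been read so far → q1
A string is accepted iff it ends in {q0}, i.e. an even number of 0s has been read so far.
Language: All binary strings with an even number of 0s

Final answer: All binary strings with an even number of 0s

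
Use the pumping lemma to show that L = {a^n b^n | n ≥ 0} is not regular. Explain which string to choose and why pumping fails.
Language: L = {a^n b^n | n ≥ 0} (equal numbers of a's followed by b's)
Step 1: Assume for contradiction that L is regular, with pumping length p.
Step 2: Choose s = a^p b^p. Then s ∈ L (it has p a's followed by p b's) and |s| ≥ p.
Step 3: Consider any decomposition s = xyz with |xy| ≤ p and |y| > 0. Since |xy| ≤ p and the first p symbols of s are all a's, y = a^k for some k with 1 ≤ k ≤ p.
Step 4: Pumping up (i = 2): xy²z = a^(p+k) b^p, which has more a's than b's, so xy²z ∉ L.
This contradicts the pumping lemma, so L is not regular.

Final answer: Choose s = a^p b^p. Since |xy| ≤ p, y = a^k with k ≥ 1. Then xy²z = a^(p+k) b^p ∉ L.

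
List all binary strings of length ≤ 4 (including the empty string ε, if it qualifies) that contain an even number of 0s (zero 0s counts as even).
Checking every binary string of length 0 to 4:
  Length 0: accepted: ε | rejected: (none)
  Length 1: accepted: 1 | rejected: 0
  Length 2: accepted: 00, 11 | rejected: 01, 10
  Length 3: accepted: 001, 010, 100, 111 | rejected: 000, 011, 101, 110
  Length 4: accepted: 0000, 0011, 0101, 0110, 1001, 1010, 1100, 1111 | rejected: 0001, 0010, 0100, 0111, 1000, 1011, 1101, 1110
Total: 16 string(s).

Final answer: ε, 1, 00, 11, 001, 010, 100, 111, 0000, 0011, 0101, 0110, 1001, 1010, 1100, 1111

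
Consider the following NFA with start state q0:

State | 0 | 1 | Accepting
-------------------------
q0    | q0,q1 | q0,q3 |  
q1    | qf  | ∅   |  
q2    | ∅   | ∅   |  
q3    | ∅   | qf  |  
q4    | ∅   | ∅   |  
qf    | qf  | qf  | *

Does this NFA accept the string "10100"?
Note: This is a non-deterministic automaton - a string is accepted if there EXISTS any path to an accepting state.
Track the set of states the NFA could be in: start {q0}
Read '1': {q0} → {q0, q3}
Read '0': {q0, q3} → {q0, q1}
Read '1': {q0, q1} → {q0, q3}
Read '0': {q0, q3} → {q0, q1}
Read '0': {q0, q1} → {q0, q1, qf}
Final set {q0, q1, qf} contains accepting state(s) {qf} → accepted.

Final answer: Yes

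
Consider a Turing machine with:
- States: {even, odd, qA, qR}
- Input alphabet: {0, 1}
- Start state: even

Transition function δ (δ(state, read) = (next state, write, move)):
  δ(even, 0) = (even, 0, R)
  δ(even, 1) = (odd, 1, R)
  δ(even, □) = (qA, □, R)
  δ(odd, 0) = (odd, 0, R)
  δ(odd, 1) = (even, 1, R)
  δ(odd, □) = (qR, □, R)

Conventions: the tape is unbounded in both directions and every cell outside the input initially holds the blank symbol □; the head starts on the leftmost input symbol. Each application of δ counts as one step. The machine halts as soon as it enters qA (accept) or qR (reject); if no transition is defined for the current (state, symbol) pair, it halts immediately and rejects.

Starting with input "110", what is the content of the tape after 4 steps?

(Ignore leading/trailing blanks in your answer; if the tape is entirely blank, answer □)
Step 0: [even]110 (head at position 0)
Step 1: δ(even, 1) = (odd, 1, R)  ⊢  1[odd]10 (head at position 1)
Step 2: δ(odd, 1) = (even, 1, R)  ⊢  11[even]0 (head at position 2)
Step 3: δ(even, 0) = (even, 0, R)  ⊢  110[even]□ (head at position 3)
Step 4: δ(even, □) = (qA, □, R)  ⊢  110□[qA]□ (head at position 4)
Tape after 4 steps (ignoring surrounding blanks): 110

Final answer: Tape: 110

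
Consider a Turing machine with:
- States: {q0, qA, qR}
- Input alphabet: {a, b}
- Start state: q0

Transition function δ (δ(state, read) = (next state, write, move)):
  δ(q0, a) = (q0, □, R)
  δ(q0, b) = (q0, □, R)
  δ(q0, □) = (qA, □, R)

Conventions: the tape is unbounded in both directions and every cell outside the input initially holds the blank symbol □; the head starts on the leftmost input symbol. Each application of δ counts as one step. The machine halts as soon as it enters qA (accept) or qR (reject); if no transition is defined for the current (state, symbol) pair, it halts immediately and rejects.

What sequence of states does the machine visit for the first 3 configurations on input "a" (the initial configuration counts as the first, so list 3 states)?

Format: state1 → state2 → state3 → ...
Step 0: [q0]a (head at position 0)
Step 1: δ(q0, a) = (q0, □, R)  ⊢  □[q0]□ (head at position 1)
Step 2: δ(q0, □) = (qA, □, R)  ⊢  □□[qA]□ (head at position 2)
Reading off the states of these 3 configurations: q0 → q0 → qA

Final answer: q0 → q0 → qA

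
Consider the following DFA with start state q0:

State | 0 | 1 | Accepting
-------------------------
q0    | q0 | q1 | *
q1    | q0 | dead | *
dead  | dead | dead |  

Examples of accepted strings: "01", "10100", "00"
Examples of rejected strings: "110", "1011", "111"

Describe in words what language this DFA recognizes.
binary strings with no two consecutive 1s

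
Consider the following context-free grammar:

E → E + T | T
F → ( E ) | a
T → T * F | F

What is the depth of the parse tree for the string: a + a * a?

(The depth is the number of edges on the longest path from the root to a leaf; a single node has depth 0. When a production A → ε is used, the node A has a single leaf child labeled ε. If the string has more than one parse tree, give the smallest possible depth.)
The grammar is unambiguous; the parse tree of a + a * a is:
E → E + T at the root (depth 0).
  Left E (depth 1) → T (2) → F (3) → a (4).
  Right T (depth 1) → T * F; that T (2) → F (3) → a (4); F (2) → a (3).
The longest root-to-leaf paths have 4 edges.
Depth = 4.

Final answer: 4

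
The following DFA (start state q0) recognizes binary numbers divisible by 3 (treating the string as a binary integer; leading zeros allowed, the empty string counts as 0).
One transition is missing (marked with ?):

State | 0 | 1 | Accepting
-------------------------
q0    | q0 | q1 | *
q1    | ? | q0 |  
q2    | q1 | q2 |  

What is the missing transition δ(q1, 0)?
q2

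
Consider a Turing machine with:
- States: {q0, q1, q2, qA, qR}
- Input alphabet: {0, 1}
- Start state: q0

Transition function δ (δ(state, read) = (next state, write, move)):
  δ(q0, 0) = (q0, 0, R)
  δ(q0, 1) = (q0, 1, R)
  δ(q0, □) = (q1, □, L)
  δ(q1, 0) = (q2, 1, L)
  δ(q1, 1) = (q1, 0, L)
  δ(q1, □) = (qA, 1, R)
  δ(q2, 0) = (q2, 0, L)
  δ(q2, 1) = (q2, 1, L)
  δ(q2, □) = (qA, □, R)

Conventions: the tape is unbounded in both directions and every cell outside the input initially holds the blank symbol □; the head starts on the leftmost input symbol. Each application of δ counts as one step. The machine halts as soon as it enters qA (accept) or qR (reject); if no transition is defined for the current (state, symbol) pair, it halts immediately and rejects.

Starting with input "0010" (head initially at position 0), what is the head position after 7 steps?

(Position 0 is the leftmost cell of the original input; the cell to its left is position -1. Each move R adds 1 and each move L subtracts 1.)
Step 0: [q0]0010 (head at position 0)
Step 1: δ(q0, 0) = (q0, 0, R)  ⊢  0[q0]010 (head at position 1)
Step 2: δ(q0, 0) = (q0, 0, R)  ⊢  00[q0]10 (head at position 2)
Step 3: δ(q0, 1) = (q0, 1, R)  ⊢  001[q0]0 (head at position 3)
Step 4: δ(q0, 0) = (q0, 0, R)  ⊢  0010[q0]□ (head at position 4)
Step 5: δ(q0, □) = (q1, □, L)  ⊢  001[q1]0□ (head at position 3)
Step 6: δ(q1, 0) = (q2, 1, L)  ⊢  00[q2]11□ (head at position 2)
Step 7: δ(q2, 1) = (q2, 1, L)  ⊢  0[q2]011□ (head at position 1)
Head position after 7 steps: 1

Final answer: Position 1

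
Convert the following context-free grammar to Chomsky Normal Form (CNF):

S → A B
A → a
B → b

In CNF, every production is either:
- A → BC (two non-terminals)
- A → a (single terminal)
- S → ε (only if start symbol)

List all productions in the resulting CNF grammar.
The grammar has no ε-productions or unit productions to eliminate.
S → A B is already in CNF (two non-terminals) – keep it.
A → a is already in CNF (single terminal) – keep it.
B → b is already in CNF (single terminal) – keep it.
Resulting CNF grammar (3 productions): A → a; B → b; S → A B

Final answer: A → a; B → b; S → A B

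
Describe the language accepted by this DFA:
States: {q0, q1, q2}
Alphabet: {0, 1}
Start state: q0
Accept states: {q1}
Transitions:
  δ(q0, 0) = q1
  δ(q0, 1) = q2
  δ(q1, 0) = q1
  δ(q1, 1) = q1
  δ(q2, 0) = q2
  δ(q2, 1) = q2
Analyzing the DFA structure:
Start state: q0
Accept states: {q1}
Interpreting what each state remembers (checking against the transitions):
  q0: nothing has been read yet
  q1: the first symbol was 0
  q2: the first symbol was 1 (trap state)
  δ(q0, 0): in q0 (nothing has been read yet), after reading 0 we have: the first symbol was 0 → q1
  δ(q0, 1): in q0 (nothing has been read yet), after reading 1 we have: the first symbol was 1 (trap state) → q2
  δ(q1, 0): in q1 (the first symbol was 0), after reading 0 we have: the first symbol was 0 → q1
  δ(q1, 1): in q1 (the first symbol was 0), after reading 1 we have: the first symbol was 0 → q1
  δ(q2, 0): in q2 (the first symbol was 1 (trap state)), after reading 0 we have: the first symbol was 1 (trap state) → q2
  δ(q2, 1): in q2 (the first symbol was 1 (trap state)), after reading 1 we have: the first symbol was 1 (trap state) → q2
A string is accepted iff it ends in {q1}, i.e. the first symbol was 0.
Language: All binary strings starting with 0

Final answer: All binary strings starting with 0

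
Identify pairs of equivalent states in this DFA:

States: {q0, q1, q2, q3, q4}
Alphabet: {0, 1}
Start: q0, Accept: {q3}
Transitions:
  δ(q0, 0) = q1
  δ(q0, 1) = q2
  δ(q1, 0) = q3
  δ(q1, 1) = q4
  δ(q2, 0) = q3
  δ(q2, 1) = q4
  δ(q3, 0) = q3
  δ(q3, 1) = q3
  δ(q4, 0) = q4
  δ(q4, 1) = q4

Using the table-filling algorithm:
Round 0 – mark pairs where exactly one state is accepting: (q0,q3), (q1,q3), (q2,q3), (q3,q4)
Round 1 – newly marked: (q0,q1) [on 0: q1 vs q3, already marked]; (q0,q2) [on 0: q1 vs q3, already marked]; (q1,q4) [on 0: q3 vs q4, already marked]; (q2,q4) [on 0: q3 vs q4, already marked]
Round 2 – newly marked: (q0,q4) [on 0: q1 vs q4, already marked]
No further pairs can be marked.
(q1, q2) unmarked: δ(q1,0)=q3, δ(q2,0)=q3; δ(q1,1)=q4, δ(q2,1)=q4 → equivalent
Equivalent pairs: (q1, q2)

Final answer: Equivalent pairs: (q1, q2)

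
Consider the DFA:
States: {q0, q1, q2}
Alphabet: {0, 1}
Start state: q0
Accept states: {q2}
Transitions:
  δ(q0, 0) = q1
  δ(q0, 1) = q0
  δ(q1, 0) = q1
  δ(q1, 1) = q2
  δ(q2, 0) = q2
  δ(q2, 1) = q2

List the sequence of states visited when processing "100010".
Starting at q0
Read '1': q0 -> q0
Read '0': q0 -> q1
Read '0': q1 -> q1
Read '0': q1 -> q1
Read '1': q1 -> q2
Read '0': q2 -> q2

Final answer: q0 -> q0 -> q1 -> q1 -> q1 -> q2 -> q2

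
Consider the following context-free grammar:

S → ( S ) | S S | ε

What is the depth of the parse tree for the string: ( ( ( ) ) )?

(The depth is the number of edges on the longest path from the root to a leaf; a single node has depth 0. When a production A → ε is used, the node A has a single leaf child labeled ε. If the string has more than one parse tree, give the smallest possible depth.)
The string is 3 nested pairs. The shallowest parse tree applies S → ( S ) 3 times (one node per nested pair, each a child of the previous) and then S → ε in the middle.
S nodes at depths 0..3, ε leaf at depth 4; parentheses leaves are at depths 1..3.
(Using S → S S with an S → ε child anywhere only adds levels, so it cannot give a shallower tree.)
Depth = 4.

Final answer: 4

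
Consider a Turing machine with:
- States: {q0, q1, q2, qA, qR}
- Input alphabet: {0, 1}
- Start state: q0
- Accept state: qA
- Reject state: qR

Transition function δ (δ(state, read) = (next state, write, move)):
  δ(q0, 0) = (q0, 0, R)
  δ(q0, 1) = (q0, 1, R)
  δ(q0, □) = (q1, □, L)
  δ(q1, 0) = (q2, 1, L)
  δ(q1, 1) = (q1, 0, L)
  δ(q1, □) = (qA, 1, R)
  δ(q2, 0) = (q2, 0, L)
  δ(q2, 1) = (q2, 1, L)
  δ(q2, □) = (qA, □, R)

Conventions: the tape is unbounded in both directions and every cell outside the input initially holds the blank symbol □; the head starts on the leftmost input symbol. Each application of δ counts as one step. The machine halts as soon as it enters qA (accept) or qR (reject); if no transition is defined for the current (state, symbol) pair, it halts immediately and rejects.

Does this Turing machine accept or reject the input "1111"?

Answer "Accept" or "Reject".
Step 0: [q0]1111 (head at position 0)
Step 1: δ(q0, 1) = (q0, 1, R)  ⊢  1[q0]111 (head at position 1)
Step 2: δ(q0, 1) = (q0, 1, R)  ⊢  11[q0]11 (head at position 2)
Step 3: δ(q0, 1) = (q0, 1, R)  ⊢  111[q0]1 (head at position 3)
Step 4: δ(q0, 1) = (q0, 1, R)  ⊢  1111[q0]□ (head at position 4)
Step 5: δ(q0, □) = (q1, □, L)  ⊢  111[q1]1□ (head at position 3)
Step 6: δ(q1, 1) = (q1, 0, L)  ⊢  11[q1]10□ (head at position 2)
Step 7: δ(q1, 1) = (q1, 0, L)  ⊢  1[q1]100□ (head at position 1)
Step 8: δ(q1, 1) = (q1, 0, L)  ⊢  [q1]1000□ (head at position 0)
Step 9: δ(q1, 1) = (q1, 0, L)  ⊢  [q1]□0000□ (head at position -1)
Step 10: δ(q1, □) = (qA, 1, R)  ⊢  1[qA]0000□ (head at position 0)
The machine is in qA, so it halts and accepts.

Final answer: Accept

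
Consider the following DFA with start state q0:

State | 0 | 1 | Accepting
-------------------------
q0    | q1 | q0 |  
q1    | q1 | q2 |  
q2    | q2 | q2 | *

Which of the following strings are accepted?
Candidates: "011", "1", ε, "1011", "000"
"011": q0 → q1 → q2 → q2; q2 is accepting → accepted
"1": q0 → q0; q0 is not accepting → rejected
ε: q0; q0 is not accepting → rejected
"1011": q0 → q0 → q1 → q2 → q2; q2 is accepting → accepted
"000": q0 → q1 → q1 → q1; q1 is not accepting → rejected

Final answer: "011", "1011"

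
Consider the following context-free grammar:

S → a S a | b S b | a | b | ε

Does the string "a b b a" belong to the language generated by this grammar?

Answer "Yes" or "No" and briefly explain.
A derivation exists: S ⇒ a S a ⇒ a b S b a ⇒ a b b a (using S → a S a, S → b S b, then S → ε).

Final answer: Yes - a valid derivation exists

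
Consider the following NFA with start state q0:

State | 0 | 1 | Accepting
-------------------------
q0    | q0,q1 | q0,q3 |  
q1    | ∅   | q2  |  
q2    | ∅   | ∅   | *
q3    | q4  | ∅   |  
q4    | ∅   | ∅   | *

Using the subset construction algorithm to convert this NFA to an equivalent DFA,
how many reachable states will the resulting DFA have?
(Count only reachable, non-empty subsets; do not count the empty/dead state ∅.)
Start subset: {q0}
{q0}: on 0 → {q0, q1}, on 1 → {q0, q3}
{q0, q1}: on 0 → {q0, q1}, on 1 → {q0, q2, q3}
{q0, q3}: on 0 → {q0, q1, q4}, on 1 → {q0, q3}
{q0, q2, q3}: on 0 → {q0, q1, q4}, on 1 → {q0, q3}
{q0, q1, q4}: on 0 → {q0, q1}, on 1 → {q0, q2, q3}
Reachable non-empty subsets: {q0}, {q0, q1}, {q0, q3}, {q0, q2, q3}, {q0, q1, q4} — 5 in total.

Final answer: 5 states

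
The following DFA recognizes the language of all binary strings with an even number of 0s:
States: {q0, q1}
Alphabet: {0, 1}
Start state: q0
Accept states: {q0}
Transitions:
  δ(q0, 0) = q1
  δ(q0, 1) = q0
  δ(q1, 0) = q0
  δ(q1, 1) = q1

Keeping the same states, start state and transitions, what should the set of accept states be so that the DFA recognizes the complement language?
The DFA is complete (every state has a transition on every symbol), so the complement
is recognized by the same DFA with accepting and non-accepting states swapped.
Original accept states: {q0}
Complement accept states = All states - Original accept states
= {q0, q1} - {q0}
= {q1}
Complement language: strings with an ODD number of 0s

Final answer: {q1}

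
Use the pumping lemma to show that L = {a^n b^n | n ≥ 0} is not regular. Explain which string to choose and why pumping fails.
Language: L = {a^n b^n | n ≥ 0} (equal numbers of a's followed by b's)
Step 1: Assume for contradiction that L is regular, with pumping length p.
Step 2: Choose s = a^p b^p. Then s ∈ L (it has p a's followed by p b's) and |s| ≥ p.
Step 3: Consider any decomposition s = xyz with |xy| ≤ p and |y| > 0. Since |xy| ≤ p and the first p symbols of s are all a's, y = a^k for some k with 1 ≤ k ≤ p.
Step 4: Pumping up (i = 2): xy²z = a^(p+k) b^p, which has more a's than b's, so xy²z ∉ L.
This contradicts the pumping lemma, so L is not regular.

Final answer: Choose s = a^p b^p. Since |xy| ≤ p, y = a^k with k ≥ 1. Then xy²z = a^(p+k) b^p ∉ L.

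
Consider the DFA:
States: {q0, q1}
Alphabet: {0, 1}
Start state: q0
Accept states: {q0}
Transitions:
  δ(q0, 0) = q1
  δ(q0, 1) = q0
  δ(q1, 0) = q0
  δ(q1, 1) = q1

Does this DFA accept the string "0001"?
Processing string "0001":
  q0 --0--> q1
  q1 --0--> q0
  q0 --0--> q1
  q1 --1--> q1
Final state: q1
Accept states: {q0}
q1 is not an accept state, so the string is rejected.

Final answer: No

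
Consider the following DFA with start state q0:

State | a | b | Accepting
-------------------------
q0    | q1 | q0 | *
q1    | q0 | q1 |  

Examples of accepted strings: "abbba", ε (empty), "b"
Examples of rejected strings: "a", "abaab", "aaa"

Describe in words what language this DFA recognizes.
strings over {a,b} with an even number of a's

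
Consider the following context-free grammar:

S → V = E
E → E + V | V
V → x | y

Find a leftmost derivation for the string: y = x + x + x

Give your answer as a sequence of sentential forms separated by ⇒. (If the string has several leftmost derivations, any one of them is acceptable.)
Start with S.
Step 1: the leftmost non-terminal is S; apply S → V = E:  V = E
Step 2: the leftmost non-terminal is V; apply V → y:  y = E
Step 3: the leftmost non-terminal is E; apply E → E + V:  y = E + V
Step 4: the leftmost non-terminal is E; apply E → E + V:  y = E + V + V
Step 5: the leftmost non-terminal is E; apply E → V:  y = V + V + V
Step 6: the leftmost non-terminal is V; apply V → x:  y = x + V + V
Step 7: the leftmost non-terminal is V; apply V → x:  y = x + x + V
Step 8: the leftmost non-terminal is V; apply V → x:  y = x + x + x

Final answer: S ⇒ V = E ⇒ y = E ⇒ y = E + V ⇒ y = E + V + V ⇒ y = V + V + V ⇒ y = x + V + V ⇒ y = x + x + V ⇒ y = x + x + x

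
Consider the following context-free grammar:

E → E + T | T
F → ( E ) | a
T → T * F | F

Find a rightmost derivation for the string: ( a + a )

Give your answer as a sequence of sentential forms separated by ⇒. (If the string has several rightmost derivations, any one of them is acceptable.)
Start with E.
Step 1: the rightmost non-terminal is E; apply E → T:  T
Step 2: the rightmost non-terminal is T; apply T → F:  F
Step 3: the rightmost non-terminal is F; apply F → ( E ):  ( E )
Step 4: the rightmost non-terminal is E; apply E → E + T:  ( E + T )
Step 5: the rightmost non-terminal is T; apply T → F:  ( E + F )
Step 6: the rightmost non-terminal is F; apply F → a:  ( E + a )
Step 7: the rightmost non-terminal is E; apply E → T:  ( T + a )
Step 8: the rightmost non-terminal is T; apply T → F:  ( F + a )
Step 9: the rightmost non-terminal is F; apply F → a:  ( a + a )

Final answer: E ⇒ T ⇒ F ⇒ ( E ) ⇒ ( E + T ) ⇒ ( E + F ) ⇒ ( E + a ) ⇒ ( T + a ) ⇒ ( F + a ) ⇒ ( a + a )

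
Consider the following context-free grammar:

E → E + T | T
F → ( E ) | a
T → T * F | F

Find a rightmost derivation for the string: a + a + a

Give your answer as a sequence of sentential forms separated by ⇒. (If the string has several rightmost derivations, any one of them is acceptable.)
Start with E.
Step 1: the rightmost non-terminal is E; apply E → E + T:  E + T
Step 2: the rightmost non-terminal is T; apply T → F:  E + F
Step 3: the rightmost non-terminal is F; apply F → a:  E + a
Step 4: the rightmost non-terminal is E; apply E → E + T:  E + T + a
Step 5: the rightmost non-terminal is T; apply T → F:  E + F + a
Step 6: the rightmost non-terminal is F; apply F → a:  E + a + a
Step 7: the rightmost non-terminal is E; apply E → T:  T + a + a
Step 8: the rightmost non-terminal is T; apply T → F:  F + a + a
Step 9: the rightmost non-terminal is F; apply F → a:  a + a + a

Final answer: E ⇒ E + T ⇒ E + F ⇒ E + a ⇒ E + T + a ⇒ E + F + a ⇒ E + a + a ⇒ T + a + a ⇒ F + a + a ⇒ a + a + a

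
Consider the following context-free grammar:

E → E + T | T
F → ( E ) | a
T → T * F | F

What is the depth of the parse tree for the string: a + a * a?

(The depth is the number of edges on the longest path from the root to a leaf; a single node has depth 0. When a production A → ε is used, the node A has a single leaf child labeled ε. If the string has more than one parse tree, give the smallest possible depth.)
The grammar is unambiguous; the parse tree of a + a * a is:
E → E + T at the root (depth 0).
  Left E (depth 1) → T (2) → F (3) → a (4).
  Right T (depth 1) → T * F; that T (2) → F (3) → a (4); F (2) → a (3).
The longest root-to-leaf paths have 4 edges.
Depth = 4.

Final answer: 4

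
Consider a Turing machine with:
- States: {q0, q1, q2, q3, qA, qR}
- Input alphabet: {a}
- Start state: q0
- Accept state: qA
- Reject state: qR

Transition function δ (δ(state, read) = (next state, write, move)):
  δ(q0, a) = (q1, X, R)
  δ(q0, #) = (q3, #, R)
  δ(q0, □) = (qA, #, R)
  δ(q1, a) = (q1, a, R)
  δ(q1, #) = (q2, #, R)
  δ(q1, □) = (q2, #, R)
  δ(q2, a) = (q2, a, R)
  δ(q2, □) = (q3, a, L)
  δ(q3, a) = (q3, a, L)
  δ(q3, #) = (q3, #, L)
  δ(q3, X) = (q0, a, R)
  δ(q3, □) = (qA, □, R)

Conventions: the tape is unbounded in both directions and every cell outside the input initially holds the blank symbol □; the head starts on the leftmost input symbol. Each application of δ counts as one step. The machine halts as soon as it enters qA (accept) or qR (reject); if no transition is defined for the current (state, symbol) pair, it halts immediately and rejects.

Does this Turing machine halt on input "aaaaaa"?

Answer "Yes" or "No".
Trace (configuration after each step, as tape_left[state]tape_right with head position):
Step 0: [q0]aaaaaa (head at position 0)
Step 1: X[q1]aaaaa (head 1)
Step 2: Xa[q1]aaaa (head 2)
Step 3: Xaa[q1]aaa (head 3)
Step 4: Xaaa[q1]aa (head 4)
Step 5: Xaaaa[q1]a (head 5)
Step 6: Xaaaaa[q1]□ (head 6)
Step 7: Xaaaaa#[q2]□ (head 7)
Step 8: Xaaaaa[q3]#a (head 6)
Step 9: Xaaaa[q3]a#a (head 5)
Step 10: Xaaa[q3]aa#a (head 4)
Step 11: Xaa[q3]aaa#a (head 3)
Step 12: Xa[q3]aaaa#a (head 2)
Step 13: X[q3]aaaaa#a (head 1)
Step 14: [q3]Xaaaaa#a (head 0)
Step 15: a[q0]aaaaa#a (head 1)
Step 16: aX[q1]aaaa#a (head 2)
Step 17: aXa[q1]aaa#a (head 3)
Step 18: aXaa[q1]aa#a (head 4)
Step 19: aXaaa[q1]a#a (head 5)
Step 20: aXaaaa[q1]#a (head 6)
Step 21: aXaaaa#[q2]a (head 7)
Step 22: aXaaaa#a[q2]□ (head 8)
Step 23: aXaaaa#[q3]aa (head 7)
Step 24: aXaaaa[q3]#aa (head 6)
Step 25: aXaaa[q3]a#aa (head 5)
Step 26: aXaa[q3]aa#aa (head 4)
Step 27: aXa[q3]aaa#aa (head 3)
Step 28: aX[q3]aaaa#aa (head 2)
Step 29: a[q3]Xaaaa#aa (head 1)
Step 30: aa[q0]aaaa#aa (head 2)
Step 31: aaX[q1]aaa#aa (head 3)
Step 32: aaXa[q1]aa#aa (head 4)
Step 33: aaXaa[q1]a#aa (head 5)
Step 34: aaXaaa[q1]#aa (head 6)
Step 35: aaXaaa#[q2]aa (head 7)
Step 36: aaXaaa#a[q2]a (head 8)
Step 37: aaXaaa#aa[q2]□ (head 9)
Step 38: aaXaaa#a[q3]aa (head 8)
Step 39: aaXaaa#[q3]aaa (head 7)
Step 40: aaXaaa[q3]#aaa (head 6)
Step 41: aaXaa[q3]a#aaa (head 5)
Step 42: aaXa[q3]aa#aaa (head 4)
Step 43: aaX[q3]aaa#aaa (head 3)
Step 44: aa[q3]Xaaa#aaa (head 2)
Step 45: aaa[q0]aaa#aaa (head 3)
Step 46: aaaX[q1]aa#aaa (head 4)
Step 47: aaaXa[q1]a#aaa (head 5)
Step 48: aaaXaa[q1]#aaa (head 6)
Step 49: aaaXaa#[q2]aaa (head 7)
Step 50: aaaXaa#a[q2]aa (head 8)
Step 51: aaaXaa#aa[q2]a (head 9)
Step 52: aaaXaa#aaa[q2]□ (head 10)
Step 53: aaaXaa#aa[q3]aa (head 9)
Step 54: aaaXaa#a[q3]aaa (head 8)
Step 55: aaaXaa#[q3]aaaa (head 7)
Step 56: aaaXaa[q3]#aaaa (head 6)
Step 57: aaaXa[q3]a#aaaa (head 5)
Step 58: aaaX[q3]aa#aaaa (head 4)
Step 59: aaa[q3]Xaa#aaaa (head 3)
Step 60: aaaa[q0]aa#aaaa (head 4)
Step 61: aaaaX[q1]a#aaaa (head 5)
Step 62: aaaaXa[q1]#aaaa (head 6)
Step 63: aaaaXa#[q2]aaaa (head 7)
Step 64: aaaaXa#a[q2]aaa (head 8)
Step 65: aaaaXa#aa[q2]aa (head 9)
Step 66: aaaaXa#aaa[q2]a (head 10)
Step 67: aaaaXa#aaaa[q2]□ (head 11)
Step 68: aaaaXa#aaa[q3]aa (head 10)
Step 69: aaaaXa#aa[q3]aaa (head 9)
Step 70: aaaaXa#a[q3]aaaa (head 8)
Step 71: aaaaXa#[q3]aaaaa (head 7)
Step 72: aaaaXa[q3]#aaaaa (head 6)
Step 73: aaaaX[q3]a#aaaaa (head 5)
Step 74: aaaa[q3]Xa#aaaaa (head 4)
Step 75: aaaaa[q0]a#aaaaa (head 5)
Step 76: aaaaaX[q1]#aaaaa (head 6)
Step 77: aaaaaX#[q2]aaaaa (head 7)
Step 78: aaaaaX#a[q2]aaaa (head 8)
Step 79: aaaaaX#aa[q2]aaa (head 9)
Step 80: aaaaaX#aaa[q2]aa (head 10)
Step 81: aaaaaX#aaaa[q2]a (head 11)
Step 82: aaaaaX#aaaaa[q2]□ (head 12)
Step 83: aaaaaX#aaaa[q3]aa (head 11)
Step 84: aaaaaX#aaa[q3]aaa (head 10)
Step 85: aaaaaX#aa[q3]aaaa (head 9)
Step 86: aaaaaX#a[q3]aaaaa (head 8)
Step 87: aaaaaX#[q3]aaaaaa (head 7)
Step 88: aaaaaX[q3]#aaaaaa (head 6)
Step 89: aaaaa[q3]X#aaaaaa (head 5)
Step 90: aaaaaa[q0]#aaaaaa (head 6)
Step 91: aaaaaa#[q3]aaaaaa (head 7)
Step 92: aaaaaa[q3]#aaaaaa (head 6)
Step 93: aaaaa[q3]a#aaaaaa (head 5)
Step 94: aaaa[q3]aa#aaaaaa (head 4)
Step 95: aaa[q3]aaa#aaaaaa (head 3)
Step 96: aa[q3]aaaa#aaaaaa (head 2)
Step 97: a[q3]aaaaa#aaaaaa (head 1)
Step 98: [q3]aaaaaa#aaaaaa (head 0)
Step 99: [q3]□aaaaaa#aaaaaa (head -1)
Step 100: □[qA]aaaaaa#aaaaaa (head 0)
The machine is in qA, so it halts and accepts.
It halts after 100 steps.

Final answer: Yes - halts after 100 steps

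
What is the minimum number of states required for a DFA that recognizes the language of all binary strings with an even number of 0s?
Language: binary strings with an even number of 0s
Lower bound (Myhill–Nerode): the prefixes ε, 0 are pairwise distinguishable:
  ε vs 0: suffix ε distinguishes them (ε has zero 0s (accepted), 0 has one 0 (rejected))
So any DFA needs at least 2 states.
Upper bound: a DFA with 2 states exists (one state per class above).
Minimum states: 2

Final answer: 2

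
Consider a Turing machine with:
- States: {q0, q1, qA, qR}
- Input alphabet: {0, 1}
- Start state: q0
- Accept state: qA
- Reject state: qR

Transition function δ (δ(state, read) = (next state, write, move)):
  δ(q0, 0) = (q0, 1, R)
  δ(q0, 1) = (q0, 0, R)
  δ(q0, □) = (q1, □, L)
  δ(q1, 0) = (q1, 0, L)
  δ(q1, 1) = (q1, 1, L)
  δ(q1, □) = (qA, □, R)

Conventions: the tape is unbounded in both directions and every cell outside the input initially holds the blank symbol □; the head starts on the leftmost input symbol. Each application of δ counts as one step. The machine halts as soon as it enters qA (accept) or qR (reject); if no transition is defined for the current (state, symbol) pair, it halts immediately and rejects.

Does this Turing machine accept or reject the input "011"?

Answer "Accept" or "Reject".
Step 0: [q0]011 (head at position 0)
Step 1: δ(q0, 0) = (q0, 1, R)  ⊢  1[q0]11 (head at position 1)
Step 2: δ(q0, 1) = (q0, 0, R)  ⊢  10[q0]1 (head at position 2)
Step 3: δ(q0, 1) = (q0, 0, R)  ⊢  100[q0]□ (head at position 3)
Step 4: δ(q0, □) = (q1, □, L)  ⊢  10[q1]0□ (head at position 2)
Step 5: δ(q1, 0) = (q1, 0, L)  ⊢  1[q1]00□ (head at position 1)
Step 6: δ(q1, 0) = (q1, 0, L)  ⊢  [q1]100□ (head at position 0)
Step 7: δ(q1, 1) = (q1, 1, L)  ⊢  [q1]□100□ (head at position -1)
Step 8: δ(q1, □) = (qA, □, R)  ⊢  □[qA]100□ (head at position 0)
The machine is in qA, so it halts and accepts.

Final answer: Accept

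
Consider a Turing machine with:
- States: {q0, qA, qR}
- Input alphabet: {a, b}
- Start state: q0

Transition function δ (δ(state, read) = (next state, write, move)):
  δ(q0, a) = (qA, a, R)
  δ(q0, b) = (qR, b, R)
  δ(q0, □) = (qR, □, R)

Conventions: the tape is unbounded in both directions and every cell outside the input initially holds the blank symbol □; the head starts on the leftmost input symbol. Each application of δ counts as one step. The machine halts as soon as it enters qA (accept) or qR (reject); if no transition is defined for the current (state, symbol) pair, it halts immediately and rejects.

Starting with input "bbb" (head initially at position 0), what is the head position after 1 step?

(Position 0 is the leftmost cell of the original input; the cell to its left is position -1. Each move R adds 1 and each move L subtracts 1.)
Step 0: [q0]bbb (head at position 0)
Step 1: δ(q0, b) = (qR, b, R)  ⊢  b[qR]bb (head at position 1)
Head position after 1 step: 1

Final answer: Position 1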